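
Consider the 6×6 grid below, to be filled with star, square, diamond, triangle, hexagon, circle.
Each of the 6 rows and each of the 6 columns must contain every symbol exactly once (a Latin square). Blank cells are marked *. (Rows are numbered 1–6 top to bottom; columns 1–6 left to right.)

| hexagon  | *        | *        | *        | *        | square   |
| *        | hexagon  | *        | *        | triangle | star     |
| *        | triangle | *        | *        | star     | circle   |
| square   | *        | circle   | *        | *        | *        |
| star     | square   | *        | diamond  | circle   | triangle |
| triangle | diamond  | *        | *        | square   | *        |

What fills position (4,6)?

Row 1, column 5: row 1 has {square, hexagon} and column 5 has {star, square, triangle, circle}, leaving only diamond.
Row 3, column 1: row 3 has {star, triangle, circle} and column 1 has {star, square, triangle, hexagon}, leaving only diamond.
Row 2, column 1: row 2 has {star, triangle, hexagon} and column 1 has {star, square, diamond, triangle, hexagon}, leaving only circle.
Row 2, column 4: row 2 has {star, triangle, hexagon, circle} and column 4 has {diamond}, leaving only square.
Row 2, column 3: row 2 has {star, square, triangle, hexagon, circle} and column 3 has {circle}, leaving only diamond.
Row 3, column 4: row 3 has {star, diamond, triangle, circle} and column 4 has {square, diamond}, leaving only hexagon.
Row 3, column 3: row 3 has {star, diamond, triangle, hexagon, circle} and column 3 has {diamond, circle}, leaving only square.
Row 4, column 2: row 4 has {square, circle} and column 2 has {square, diamond, triangle, hexagon}, leaving only star.
Row 1, column 2: row 1 has {square, diamond, hexagon} and column 2 has {star, square, diamond, triangle, hexagon}, leaving only circle.
Row 4, column 4: row 4 has {star, square, circle} and column 4 has {square, diamond, hexagon}, leaving only triangle.
Row 1, column 4: row 1 has {square, diamond, hexagon, circle} and column 4 has {square, diamond, triangle, hexagon}, leaving only star.
Row 1, column 3: row 1 has {star, square, diamond, hexagon, circle} and column 3 has {square, diamond, circle}, leaving only triangle.
Row 4, column 5: row 4 has {star, square, triangle, circle} and column 5 has {star, square, diamond, triangle, circle}, leaving only hexagon.
Row 4 already has {star, square, triangle, hexagon, circle} and column 6 already has {star, square, triangle, circle}, so row 4, column 6 must be diamond.

diamond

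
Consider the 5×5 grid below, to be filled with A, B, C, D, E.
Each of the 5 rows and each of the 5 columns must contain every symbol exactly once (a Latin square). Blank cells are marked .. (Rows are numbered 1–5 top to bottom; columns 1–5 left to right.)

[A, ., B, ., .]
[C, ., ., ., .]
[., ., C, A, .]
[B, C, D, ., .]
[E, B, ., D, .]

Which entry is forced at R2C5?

Row 3, column 1: row 3 has {A, C} and column 1 has {A, B, C, E}, leaving only D.
Row 3, column 2: row 3 has {A, C, D} and column 2 has {B, C}, leaving only E.
Row 1, column 2: row 1 has {A, B} and column 2 has {B, C, E}, leaving only D.
Row 2, column 2: row 2 has {C} and column 2 has {B, C, D, E}, leaving only A.
Row 2, column 3: row 2 has {A, C} and column 3 has {B, C, D}, leaving only E.
Row 2, column 4: row 2 has {A, C, E} and column 4 has {A, D}, leaving only B.
Row 2 already has {A, B, C, E} and column 5 already has {}, so row 2, column 5 must be D.

D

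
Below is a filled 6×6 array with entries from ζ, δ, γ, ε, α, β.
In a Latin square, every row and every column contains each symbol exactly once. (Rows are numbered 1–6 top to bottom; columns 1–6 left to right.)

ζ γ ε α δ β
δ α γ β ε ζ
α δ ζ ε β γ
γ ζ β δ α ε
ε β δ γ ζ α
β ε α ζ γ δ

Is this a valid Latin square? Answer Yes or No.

Yes

Each row is a permutation of the 6 symbols, and so is each column.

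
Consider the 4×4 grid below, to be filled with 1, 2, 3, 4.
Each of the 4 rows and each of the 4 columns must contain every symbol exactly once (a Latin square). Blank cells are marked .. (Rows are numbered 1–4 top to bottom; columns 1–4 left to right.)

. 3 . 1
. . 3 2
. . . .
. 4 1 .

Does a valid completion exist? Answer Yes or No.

No

Row 2, column 2: row 2 has {2, 3} and column 2 has {3, 4}, so it must be 1.
Row 2, column 1: row 2 has {1, 2, 3} and column 1 has {}, so it must be 4.
Row 1, column 1: row 1 has {1, 3} and column 1 has {4}, so it must be 2.
Row 1, column 3: row 1 has {1, 2, 3} and column 3 has {1, 3}, so it must be 4.
Row 3, column 2: row 3 has {} and column 2 has {1, 3, 4}, so it must be 2.
Now row 3, column 3: row 3 together with column 3 already contain {1, 2, 3, 4} — every symbol — so nothing can go there. The grid has no valid completion.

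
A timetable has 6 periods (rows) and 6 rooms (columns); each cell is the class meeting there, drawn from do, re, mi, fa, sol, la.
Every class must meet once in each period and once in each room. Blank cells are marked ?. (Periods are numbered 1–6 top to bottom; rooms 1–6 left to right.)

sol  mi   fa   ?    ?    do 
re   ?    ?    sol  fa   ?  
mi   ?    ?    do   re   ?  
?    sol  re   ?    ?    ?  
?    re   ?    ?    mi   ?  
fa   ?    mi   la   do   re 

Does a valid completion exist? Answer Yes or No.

No

Period 6, room 2: period 6 together with room 2 already contain {do, re, mi, fa, sol, la} — every symbol — so nothing can go there. The grid has no valid completion.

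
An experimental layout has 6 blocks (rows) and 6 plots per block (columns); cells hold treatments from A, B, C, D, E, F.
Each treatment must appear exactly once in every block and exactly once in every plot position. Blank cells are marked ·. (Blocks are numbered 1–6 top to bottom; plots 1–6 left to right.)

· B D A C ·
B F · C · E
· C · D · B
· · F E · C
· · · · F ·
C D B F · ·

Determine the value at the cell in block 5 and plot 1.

A

Block 1, plot 6: block 1 has {A, B, C, D} and plot 6 has {B, C, E}, leaving only F.
Block 1, plot 1: block 1 has {A, B, C, D, F} and plot 1 has {B, C}, leaving only E.
Block 2, plot 3: block 2 has {B, C, E, F} and plot 3 has {B, D, F}, leaving only A.
Block 2, plot 5: block 2 has {A, B, C, E, F} and plot 5 has {C, F}, leaving only D.
Block 3, plot 3: block 3 has {B, C, D} and plot 3 has {A, B, D, F}, leaving only E.
Block 3, plot 5: block 3 has {B, C, D, E} and plot 5 has {C, D, F}, leaving only A.
Block 3, plot 1: block 3 has {A, B, C, D, E} and plot 1 has {B, C, E}, leaving only F.
Block 4, plot 2: block 4 has {C, E, F} and plot 2 has {B, C, D, F}, leaving only A.
Block 4, plot 1: block 4 has {A, C, E, F} and plot 1 has {B, C, E, F}, leaving only D.
Block 5 already has {F} and plot 1 already has {B, C, D, E, F}, so block 5, plot 1 must be A.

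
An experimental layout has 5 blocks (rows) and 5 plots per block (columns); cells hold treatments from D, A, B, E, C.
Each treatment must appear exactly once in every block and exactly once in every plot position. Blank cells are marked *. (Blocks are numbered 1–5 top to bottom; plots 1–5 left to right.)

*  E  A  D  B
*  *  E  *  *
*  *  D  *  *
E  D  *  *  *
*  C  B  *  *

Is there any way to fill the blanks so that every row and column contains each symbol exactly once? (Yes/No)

No block or plot among the givens repeats a symbol, and propagating forced cells runs into no contradiction.
One valid completion exists (for instance, C E A D B / B A E C D / A B D E C / E D C B A / D C B A E).

Yes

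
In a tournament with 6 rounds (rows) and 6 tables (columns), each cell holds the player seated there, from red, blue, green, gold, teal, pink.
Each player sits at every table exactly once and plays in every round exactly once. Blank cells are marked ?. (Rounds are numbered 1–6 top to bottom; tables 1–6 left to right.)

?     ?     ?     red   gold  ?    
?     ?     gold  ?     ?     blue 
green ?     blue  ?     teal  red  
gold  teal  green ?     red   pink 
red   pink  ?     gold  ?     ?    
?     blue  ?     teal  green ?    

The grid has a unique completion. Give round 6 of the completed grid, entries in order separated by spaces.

pink blue red teal green gold

Round 6, table 1: round 6 has {blue, green, teal} and table 1 has {red, green, gold}, leaving only pink.
Round 6, table 3: round 6 has {blue, green, teal, pink} and table 3 has {blue, green, gold}, leaving only red.
Round 6, table 6: round 6 has {red, blue, green, teal, pink} and table 6 has {red, blue, pink}, leaving only gold.
So round 6 reads: pink blue red teal green gold.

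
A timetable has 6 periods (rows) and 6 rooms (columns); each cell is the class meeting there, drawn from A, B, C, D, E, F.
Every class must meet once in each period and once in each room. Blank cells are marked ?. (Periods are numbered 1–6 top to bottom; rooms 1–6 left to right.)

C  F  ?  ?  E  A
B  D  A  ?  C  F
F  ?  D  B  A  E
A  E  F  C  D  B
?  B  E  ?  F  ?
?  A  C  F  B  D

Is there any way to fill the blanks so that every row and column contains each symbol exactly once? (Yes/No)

No period or room among the givens repeats a symbol, and propagating forced cells runs into no contradiction.
One valid completion exists (for instance, C F B D E A / B D A E C F / F C D B A E / A E F C D B / D B E A F C / E A C F B D).

Yes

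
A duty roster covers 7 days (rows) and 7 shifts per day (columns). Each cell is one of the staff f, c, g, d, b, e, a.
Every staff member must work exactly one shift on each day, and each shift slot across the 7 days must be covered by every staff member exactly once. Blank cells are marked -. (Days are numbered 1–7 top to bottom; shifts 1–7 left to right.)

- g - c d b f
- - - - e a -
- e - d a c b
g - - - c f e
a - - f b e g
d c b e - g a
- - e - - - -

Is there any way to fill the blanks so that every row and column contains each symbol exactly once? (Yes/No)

No day or shift among the givens repeats a symbol, and propagating forced cells runs into no contradiction.
One valid completion exists (for instance, e g a c d b f / c b f g e a d / f e g d a c b / g a d b c f e / a d c f b e g / d c b e f g a / b f e a g d c).

Yes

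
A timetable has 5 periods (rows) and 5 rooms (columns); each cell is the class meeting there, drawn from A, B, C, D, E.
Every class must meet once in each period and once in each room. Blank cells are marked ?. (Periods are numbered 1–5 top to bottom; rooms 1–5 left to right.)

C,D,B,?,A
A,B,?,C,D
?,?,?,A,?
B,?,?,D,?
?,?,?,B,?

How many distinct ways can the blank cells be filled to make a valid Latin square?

3

Period 1, room 4: eliminating its period and room leaves {E}.
Period 2, room 3: eliminating its period and room leaves {E}.
Period 3, room 1: eliminating its period and room leaves {D, E}.
Period 3, room 2: eliminating its period and room leaves {C, E}.
Period 3, room 3: eliminating its period and room leaves {C, D, E}.
Period 3, room 5: eliminating its period and room leaves {B, C, E}.
Period 4, room 2: eliminating its period and room leaves {A, C, E}.
Period 4, room 3: eliminating its period and room leaves {A, C, E}.
Period 4, room 5: eliminating its period and room leaves {C, E}.
Period 5, room 1: eliminating its period and room leaves {D, E}.
Period 5, room 2: eliminating its period and room leaves {A, C, E}.
Period 5, room 3: eliminating its period and room leaves {A, C, D, E}.
Period 5, room 5: eliminating its period and room leaves {C, E}.
Enumerating the assignments across these blanks that avoid any period or room repeat gives 3 completions.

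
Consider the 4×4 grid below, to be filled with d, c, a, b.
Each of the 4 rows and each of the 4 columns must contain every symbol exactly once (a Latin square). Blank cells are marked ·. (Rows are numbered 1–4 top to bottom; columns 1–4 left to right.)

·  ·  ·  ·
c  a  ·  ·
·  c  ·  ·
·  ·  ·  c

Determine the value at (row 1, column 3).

c

Row 1, column 3 is narrowed to {d, c, a, b}.
If it were d, then row 1, column 4 would be left with no valid symbol.
If it were a, propagating the remaining blanks reaches a contradiction.
If it were b, then row 1, column 4 would be left with no valid symbol.
So row 1, column 3 must be c.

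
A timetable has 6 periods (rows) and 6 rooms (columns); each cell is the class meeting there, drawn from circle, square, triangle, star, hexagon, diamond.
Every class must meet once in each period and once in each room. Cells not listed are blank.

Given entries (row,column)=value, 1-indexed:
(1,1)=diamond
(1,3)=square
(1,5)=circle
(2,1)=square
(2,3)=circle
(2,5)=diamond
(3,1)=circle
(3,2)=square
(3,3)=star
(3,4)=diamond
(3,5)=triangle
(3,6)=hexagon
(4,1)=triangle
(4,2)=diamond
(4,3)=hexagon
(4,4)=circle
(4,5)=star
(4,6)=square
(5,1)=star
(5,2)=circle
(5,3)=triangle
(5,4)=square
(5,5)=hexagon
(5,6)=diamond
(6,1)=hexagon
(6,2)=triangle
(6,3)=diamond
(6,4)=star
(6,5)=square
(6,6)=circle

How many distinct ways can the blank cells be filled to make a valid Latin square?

2

Period 1, room 2: eliminating its period and room leaves {star, hexagon}.
Period 1, room 4: eliminating its period and room leaves {triangle, hexagon}.
Period 1, room 6: eliminating its period and room leaves {triangle, star}.
Period 2, room 2: eliminating its period and room leaves {star, hexagon}.
Period 2, room 4: eliminating its period and room leaves {triangle, hexagon}.
Period 2, room 6: eliminating its period and room leaves {triangle, star}.
Enumerating the assignments across these blanks that avoid any period or room repeat gives 2 completions.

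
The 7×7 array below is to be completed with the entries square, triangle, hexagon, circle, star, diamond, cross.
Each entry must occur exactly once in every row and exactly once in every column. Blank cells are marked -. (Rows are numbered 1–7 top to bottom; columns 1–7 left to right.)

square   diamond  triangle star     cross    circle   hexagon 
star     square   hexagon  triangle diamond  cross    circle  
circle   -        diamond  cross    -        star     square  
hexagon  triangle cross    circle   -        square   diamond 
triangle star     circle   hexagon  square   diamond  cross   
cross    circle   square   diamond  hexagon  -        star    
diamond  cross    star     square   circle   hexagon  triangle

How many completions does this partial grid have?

Row 3, column 2: eliminating its row and column leaves {hexagon}.
Row 3, column 5: eliminating its row and column leaves {triangle}.
Row 4, column 5: eliminating its row and column leaves {star}.
Row 6, column 6: eliminating its row and column leaves {triangle}.
Only one assignment across all blanks avoids any row or column repeat, giving 1 completion.

1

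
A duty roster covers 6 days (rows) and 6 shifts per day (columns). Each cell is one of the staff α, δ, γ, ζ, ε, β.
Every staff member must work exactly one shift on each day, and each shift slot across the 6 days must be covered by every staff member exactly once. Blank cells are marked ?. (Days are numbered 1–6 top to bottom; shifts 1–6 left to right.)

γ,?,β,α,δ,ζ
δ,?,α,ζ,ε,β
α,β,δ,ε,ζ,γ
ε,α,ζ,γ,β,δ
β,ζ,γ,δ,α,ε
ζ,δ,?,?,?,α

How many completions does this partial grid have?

Day 1, shift 2: eliminating its day and shift leaves {ε}.
Day 2, shift 2: eliminating its day and shift leaves {γ}.
Day 6, shift 3: eliminating its day and shift leaves {ε}.
Day 6, shift 4: eliminating its day and shift leaves {β}.
Day 6, shift 5: eliminating its day and shift leaves {γ}.
Only one assignment across all blanks avoids any day or shift repeat, giving 1 completion.

1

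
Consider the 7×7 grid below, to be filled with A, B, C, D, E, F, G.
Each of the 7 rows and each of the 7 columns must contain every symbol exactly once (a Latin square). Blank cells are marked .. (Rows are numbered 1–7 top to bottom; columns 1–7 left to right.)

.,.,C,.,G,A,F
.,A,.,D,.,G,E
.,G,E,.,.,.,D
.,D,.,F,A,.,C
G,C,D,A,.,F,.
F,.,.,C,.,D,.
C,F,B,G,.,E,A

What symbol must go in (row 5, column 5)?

Row 2, column 1: row 2 has {A, D, E, G} and column 1 has {C, F, G}, leaving only B.
Row 2, column 3: row 2 has {A, B, D, E, G} and column 3 has {B, C, D, E}, leaving only F.
Row 2, column 5: row 2 has {A, B, D, E, F, G} and column 5 has {A, G}, leaving only C.
Row 3, column 1: row 3 has {D, E, G} and column 1 has {B, C, F, G}, leaving only A.
Row 3, column 4: row 3 has {A, D, E, G} and column 4 has {A, C, D, F, G}, leaving only B.
Row 1, column 4: row 1 has {A, C, F, G} and column 4 has {A, B, C, D, F, G}, leaving only E.
Row 1, column 1: row 1 has {A, C, E, F, G} and column 1 has {A, B, C, F, G}, leaving only D.
Row 1, column 2: row 1 has {A, C, D, E, F, G} and column 2 has {A, C, D, F, G}, leaving only B.
Row 3, column 5: row 3 has {A, B, D, E, G} and column 5 has {A, C, G}, leaving only F.
Row 3, column 6: row 3 has {A, B, D, E, F, G} and column 6 has {A, D, E, F, G}, leaving only C.
Row 4, column 1: row 4 has {A, C, D, F} and column 1 has {A, B, C, D, F, G}, leaving only E.
Row 4, column 3: row 4 has {A, C, D, E, F} and column 3 has {B, C, D, E, F}, leaving only G.
Row 4, column 6: row 4 has {A, C, D, E, F, G} and column 6 has {A, C, D, E, F, G}, leaving only B.
Row 5, column 7: row 5 has {A, C, D, F, G} and column 7 has {A, C, D, E, F}, leaving only B.
Row 5 already has {A, B, C, D, F, G} and column 5 already has {A, C, F, G}, so row 5, column 5 must be E.

E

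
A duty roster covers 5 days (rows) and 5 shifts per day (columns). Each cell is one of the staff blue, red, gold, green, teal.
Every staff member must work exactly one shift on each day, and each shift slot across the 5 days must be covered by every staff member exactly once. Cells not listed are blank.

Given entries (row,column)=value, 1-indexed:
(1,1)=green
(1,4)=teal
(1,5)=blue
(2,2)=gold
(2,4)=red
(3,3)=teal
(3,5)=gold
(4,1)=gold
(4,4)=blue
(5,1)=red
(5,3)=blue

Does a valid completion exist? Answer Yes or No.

No

Day 1, shift 2: day 1 has {blue, green, teal} and shift 2 has {gold}, so it must be red.
Day 1, shift 3: day 1 has {blue, red, green, teal} and shift 3 has {blue, teal}, so it must be gold.
Day 2, shift 3: day 2 has {red, gold} and shift 3 has {blue, gold, teal}, so it must be green.
Day 2, shift 5: day 2 has {red, gold, green} and shift 5 has {blue, gold}, so it must be teal.
Day 2, shift 1: day 2 has {red, gold, green, teal} and shift 1 has {red, gold, green}, so it must be blue.
Now day 3, shift 1: day 3 together with shift 1 already contain {blue, red, gold, green, teal} — every symbol — so nothing can go there. The grid has no valid completion.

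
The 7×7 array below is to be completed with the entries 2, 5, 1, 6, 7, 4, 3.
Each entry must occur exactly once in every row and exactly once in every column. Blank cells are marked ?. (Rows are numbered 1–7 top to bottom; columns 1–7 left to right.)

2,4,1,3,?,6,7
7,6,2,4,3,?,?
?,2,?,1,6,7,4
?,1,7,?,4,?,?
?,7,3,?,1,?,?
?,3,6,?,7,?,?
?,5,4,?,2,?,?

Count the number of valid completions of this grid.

Row 1, column 5: eliminating its row and column leaves {5}.
Row 2, column 6: eliminating its row and column leaves {5, 1}.
Row 2, column 7: eliminating its row and column leaves {5, 1}.
Row 3, column 1: eliminating its row and column leaves {5, 3}.
Row 3, column 3: eliminating its row and column leaves {5}.
Row 4, column 1: eliminating its row and column leaves {5, 6, 3}.
Row 4, column 4: eliminating its row and column leaves {2, 5, 6}.
Row 4, column 6: eliminating its row and column leaves {2, 5, 3}.
Row 4, column 7: eliminating its row and column leaves {2, 5, 6, 3}.
Row 5, column 1: eliminating its row and column leaves {5, 6, 4}.
Row 5, column 4: eliminating its row and column leaves {2, 5, 6}.
Row 5, column 6: eliminating its row and column leaves {2, 5, 4}.
Row 5, column 7: eliminating its row and column leaves {2, 5, 6}.
Row 6, column 1: eliminating its row and column leaves {5, 1, 4}.
Row 6, column 4: eliminating its row and column leaves {2, 5}.
Row 6, column 6: eliminating its row and column leaves {2, 5, 1, 4}.
Row 6, column 7: eliminating its row and column leaves {2, 5, 1}.
Row 7, column 1: eliminating its row and column leaves {1, 6, 3}.
Row 7, column 4: eliminating its row and column leaves {6, 7}.
Row 7, column 6: eliminating its row and column leaves {1, 3}.
Row 7, column 7: eliminating its row and column leaves {1, 6, 3}.
Enumerating the assignments across these blanks that avoid any row or column repeat gives 10 completions.

10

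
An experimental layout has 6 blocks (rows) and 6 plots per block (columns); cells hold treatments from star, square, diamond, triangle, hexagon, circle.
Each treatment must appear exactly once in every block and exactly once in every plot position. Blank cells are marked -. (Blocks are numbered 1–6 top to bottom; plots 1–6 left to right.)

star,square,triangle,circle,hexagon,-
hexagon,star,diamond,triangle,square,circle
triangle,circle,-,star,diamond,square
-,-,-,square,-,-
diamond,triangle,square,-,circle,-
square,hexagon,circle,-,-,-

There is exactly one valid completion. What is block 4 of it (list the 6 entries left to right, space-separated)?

circle diamond star square triangle hexagon

Block 4, plot 1: block 4 has {square} and plot 1 has {star, square, diamond, triangle, hexagon}, leaving only circle.
Block 4, plot 2: block 4 has {square, circle} and plot 2 has {star, square, triangle, hexagon, circle}, leaving only diamond.
Block 1, plot 6: block 1 has {star, square, triangle, hexagon, circle} and plot 6 has {square, circle}, leaving only diamond.
Block 3, plot 3: block 3 has {star, square, diamond, triangle, circle} and plot 3 has {square, diamond, triangle, circle}, leaving only hexagon.
Block 4, plot 3: block 4 has {square, diamond, circle} and plot 3 has {square, diamond, triangle, hexagon, circle}, leaving only star.
Block 4, plot 5: block 4 has {star, square, diamond, circle} and plot 5 has {square, diamond, hexagon, circle}, leaving only triangle.
Block 4, plot 6: block 4 has {star, square, diamond, triangle, circle} and plot 6 has {square, diamond, circle}, leaving only hexagon.
So block 4 reads: circle diamond star square triangle hexagon.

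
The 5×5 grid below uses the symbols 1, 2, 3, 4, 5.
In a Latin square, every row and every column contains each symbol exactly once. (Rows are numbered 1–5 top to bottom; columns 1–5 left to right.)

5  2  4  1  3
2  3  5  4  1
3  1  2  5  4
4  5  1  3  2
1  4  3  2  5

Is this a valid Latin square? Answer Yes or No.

Yes

Each row is a permutation of the 5 symbols, and so is each column.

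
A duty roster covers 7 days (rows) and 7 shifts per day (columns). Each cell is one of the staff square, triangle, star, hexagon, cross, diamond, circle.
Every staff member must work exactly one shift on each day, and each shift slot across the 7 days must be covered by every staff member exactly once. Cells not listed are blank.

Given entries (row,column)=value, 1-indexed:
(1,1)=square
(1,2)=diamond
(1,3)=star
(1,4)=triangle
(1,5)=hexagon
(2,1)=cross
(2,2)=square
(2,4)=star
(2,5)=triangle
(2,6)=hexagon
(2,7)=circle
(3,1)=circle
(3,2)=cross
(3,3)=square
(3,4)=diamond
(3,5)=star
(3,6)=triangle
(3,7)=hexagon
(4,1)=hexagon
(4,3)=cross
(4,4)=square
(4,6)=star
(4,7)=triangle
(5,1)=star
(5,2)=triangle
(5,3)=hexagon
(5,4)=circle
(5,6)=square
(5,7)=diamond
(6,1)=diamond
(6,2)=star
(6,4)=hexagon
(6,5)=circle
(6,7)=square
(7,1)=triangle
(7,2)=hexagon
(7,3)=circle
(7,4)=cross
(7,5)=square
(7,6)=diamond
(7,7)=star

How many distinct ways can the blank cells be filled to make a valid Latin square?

Day 1, shift 6: eliminating its day and shift leaves {cross, circle}.
Day 1, shift 7: eliminating its day and shift leaves {cross}.
Day 2, shift 3: eliminating its day and shift leaves {diamond}.
Day 4, shift 2: eliminating its day and shift leaves {circle}.
Day 4, shift 5: eliminating its day and shift leaves {diamond}.
Day 5, shift 5: eliminating its day and shift leaves {cross}.
Day 6, shift 3: eliminating its day and shift leaves {triangle}.
Day 6, shift 6: eliminating its day and shift leaves {cross}.
Only one assignment across all blanks avoids any day or shift repeat, giving 1 completion.

1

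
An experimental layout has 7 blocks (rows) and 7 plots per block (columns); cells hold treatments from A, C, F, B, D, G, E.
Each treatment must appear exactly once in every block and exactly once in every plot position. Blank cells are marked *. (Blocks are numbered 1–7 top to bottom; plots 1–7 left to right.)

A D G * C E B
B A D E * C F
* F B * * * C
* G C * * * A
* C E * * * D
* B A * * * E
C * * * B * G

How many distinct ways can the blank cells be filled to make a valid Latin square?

Block 1, plot 4: eliminating its block and plot leaves {F}.
Block 2, plot 5: eliminating its block and plot leaves {G}.
Block 3, plot 1: eliminating its block and plot leaves {D, G, E}.
Block 3, plot 4: eliminating its block and plot leaves {A, D, G}.
Block 3, plot 5: eliminating its block and plot leaves {A, D, G, E}.
Block 3, plot 6: eliminating its block and plot leaves {A, D, G}.
Block 4, plot 1: eliminating its block and plot leaves {F, D, E}.
Block 4, plot 4: eliminating its block and plot leaves {F, B, D}.
Block 4, plot 5: eliminating its block and plot leaves {F, D, E}.
Block 4, plot 6: eliminating its block and plot leaves {F, B, D}.
Block 5, plot 1: eliminating its block and plot leaves {F, G}.
Block 5, plot 4: eliminating its block and plot leaves {A, F, B, G}.
Block 5, plot 5: eliminating its block and plot leaves {A, F, G}.
Block 5, plot 6: eliminating its block and plot leaves {A, F, B, G}.
Block 6, plot 1: eliminating its block and plot leaves {F, D, G}.
Block 6, plot 4: eliminating its block and plot leaves {C, F, D, G}.
Block 6, plot 5: eliminating its block and plot leaves {F, D, G}.
Block 6, plot 6: eliminating its block and plot leaves {F, D, G}.
Block 7, plot 2: eliminating its block and plot leaves {E}.
Block 7, plot 3: eliminating its block and plot leaves {F}.
Block 7, plot 4: eliminating its block and plot leaves {A, F, D}.
Block 7, plot 6: eliminating its block and plot leaves {A, F, D}.
Enumerating the assignments across these blanks that avoid any block or plot repeat gives 9 completions.

9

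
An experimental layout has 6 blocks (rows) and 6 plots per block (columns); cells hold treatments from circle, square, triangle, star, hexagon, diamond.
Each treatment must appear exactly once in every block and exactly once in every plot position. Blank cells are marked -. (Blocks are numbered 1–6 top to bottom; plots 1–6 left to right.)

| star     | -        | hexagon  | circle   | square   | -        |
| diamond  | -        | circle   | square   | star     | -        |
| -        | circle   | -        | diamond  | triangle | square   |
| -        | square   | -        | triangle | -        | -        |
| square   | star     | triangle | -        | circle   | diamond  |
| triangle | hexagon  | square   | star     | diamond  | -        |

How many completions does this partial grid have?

1

Block 1, plot 2: eliminating its block and plot leaves {triangle, diamond}.
Block 1, plot 6: eliminating its block and plot leaves {triangle}.
Block 2, plot 2: eliminating its block and plot leaves {triangle}.
Block 2, plot 6: eliminating its block and plot leaves {triangle, hexagon}.
Block 3, plot 1: eliminating its block and plot leaves {hexagon}.
Block 3, plot 3: eliminating its block and plot leaves {star}.
Block 4, plot 1: eliminating its block and plot leaves {circle, hexagon}.
Block 4, plot 3: eliminating its block and plot leaves {star, diamond}.
Block 4, plot 5: eliminating its block and plot leaves {hexagon}.
Block 4, plot 6: eliminating its block and plot leaves {circle, star, hexagon}.
Block 5, plot 4: eliminating its block and plot leaves {hexagon}.
Block 6, plot 6: eliminating its block and plot leaves {circle}.
Only one assignment across all blanks avoids any block or plot repeat, giving 1 completion.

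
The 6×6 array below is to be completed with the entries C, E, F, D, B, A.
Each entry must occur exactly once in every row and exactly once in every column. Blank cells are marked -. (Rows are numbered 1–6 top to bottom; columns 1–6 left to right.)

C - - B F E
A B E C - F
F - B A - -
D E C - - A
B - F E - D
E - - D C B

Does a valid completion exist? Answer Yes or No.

No row or column among the givens repeats a symbol, and propagating forced cells runs into no contradiction.
One valid completion exists (for instance, C A D B F E / A B E C D F / F D B A E C / D E C F B A / B C F E A D / E F A D C B).

Yes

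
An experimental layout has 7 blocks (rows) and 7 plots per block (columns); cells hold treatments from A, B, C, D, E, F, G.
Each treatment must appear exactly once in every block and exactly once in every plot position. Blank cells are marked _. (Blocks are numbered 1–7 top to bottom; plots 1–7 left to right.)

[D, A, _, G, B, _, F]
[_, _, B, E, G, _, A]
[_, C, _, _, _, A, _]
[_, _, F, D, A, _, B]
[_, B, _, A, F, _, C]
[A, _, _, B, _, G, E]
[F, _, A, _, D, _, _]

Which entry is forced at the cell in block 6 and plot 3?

Block 2, plot 1: block 2 has {A, B, E, G} and plot 1 has {A, D, F}, leaving only C.
Block 3, plot 4: block 3 has {A, C} and plot 4 has {A, B, D, E, G}, leaving only F.
Block 3, plot 5: block 3 has {A, C, F} and plot 5 has {A, B, D, F, G}, leaving only E.
Block 6, plot 5: block 6 has {A, B, E, G} and plot 5 has {A, B, D, E, F, G}, leaving only C.
Block 6 already has {A, B, C, E, G} and plot 3 already has {A, B, F}, so block 6, plot 3 must be D.

D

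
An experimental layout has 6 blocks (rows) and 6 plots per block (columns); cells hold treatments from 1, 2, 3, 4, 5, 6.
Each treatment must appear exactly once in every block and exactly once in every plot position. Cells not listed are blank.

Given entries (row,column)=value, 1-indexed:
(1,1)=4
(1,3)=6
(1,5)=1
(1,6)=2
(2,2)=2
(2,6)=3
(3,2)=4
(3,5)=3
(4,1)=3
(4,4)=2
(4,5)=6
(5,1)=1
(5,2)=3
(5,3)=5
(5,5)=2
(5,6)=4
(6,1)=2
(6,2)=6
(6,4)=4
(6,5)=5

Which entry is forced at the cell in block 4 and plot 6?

5

Block 1, plot 2: block 1 has {1, 2, 4, 6} and plot 2 has {2, 3, 4, 6}, leaving only 5.
Block 1, plot 4: block 1 has {1, 2, 4, 5, 6} and plot 4 has {2, 4}, leaving only 3.
Block 2, plot 5: block 2 has {2, 3} and plot 5 has {1, 2, 3, 5, 6}, leaving only 4.
Block 2, plot 3: block 2 has {2, 3, 4} and plot 3 has {5, 6}, leaving only 1.
Block 3, plot 3: block 3 has {3, 4} and plot 3 has {1, 5, 6}, leaving only 2.
Block 4, plot 2: block 4 has {2, 3, 6} and plot 2 has {2, 3, 4, 5, 6}, leaving only 1.
Block 4 already has {1, 2, 3, 6} and plot 6 already has {2, 3, 4}, so block 4, plot 6 must be 5.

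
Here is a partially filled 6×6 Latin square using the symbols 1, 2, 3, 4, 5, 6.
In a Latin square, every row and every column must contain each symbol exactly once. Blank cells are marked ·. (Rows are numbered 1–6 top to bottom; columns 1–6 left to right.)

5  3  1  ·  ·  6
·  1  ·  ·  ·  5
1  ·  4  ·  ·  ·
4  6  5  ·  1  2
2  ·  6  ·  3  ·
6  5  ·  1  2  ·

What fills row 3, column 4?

6

Row 1, column 5: row 1 has {1, 3, 5, 6} and column 5 has {1, 2, 3}, leaving only 4.
Row 1, column 4: row 1 has {1, 3, 4, 5, 6} and column 4 has {1}, leaving only 2.
Row 2, column 1: row 2 has {1, 5} and column 1 has {1, 2, 4, 5, 6}, leaving only 3.
Row 2, column 3: row 2 has {1, 3, 5} and column 3 has {1, 4, 5, 6}, leaving only 2.
Row 2, column 5: row 2 has {1, 2, 3, 5} and column 5 has {1, 2, 3, 4}, leaving only 6.
Row 2, column 4: row 2 has {1, 2, 3, 5, 6} and column 4 has {1, 2}, leaving only 4.
Row 3, column 2: row 3 has {1, 4} and column 2 has {1, 3, 5, 6}, leaving only 2.
Row 3, column 5: row 3 has {1, 2, 4} and column 5 has {1, 2, 3, 4, 6}, leaving only 5.
Row 3, column 6: row 3 has {1, 2, 4, 5} and column 6 has {2, 5, 6}, leaving only 3.
Row 3 already has {1, 2, 3, 4, 5} and column 4 already has {1, 2, 4}, so row 3, column 4 must be 6.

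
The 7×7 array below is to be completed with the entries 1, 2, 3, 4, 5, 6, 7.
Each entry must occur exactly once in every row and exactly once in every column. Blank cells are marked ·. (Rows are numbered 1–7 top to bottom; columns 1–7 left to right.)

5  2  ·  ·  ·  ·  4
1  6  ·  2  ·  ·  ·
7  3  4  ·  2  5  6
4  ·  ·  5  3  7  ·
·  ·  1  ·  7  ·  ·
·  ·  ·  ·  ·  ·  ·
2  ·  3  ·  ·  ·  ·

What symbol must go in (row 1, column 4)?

Row 3, column 4: row 3 has {2, 3, 4, 5, 6, 7} and column 4 has {2, 5}, leaving only 1.
Row 4, column 2: row 4 has {3, 4, 5, 7} and column 2 has {2, 3, 6}, leaving only 1.
Row 4, column 7: row 4 has {1, 3, 4, 5, 7} and column 7 has {4, 6}, leaving only 2.
Row 4, column 3: row 4 has {1, 2, 3, 4, 5, 7} and column 3 has {1, 3, 4}, leaving only 6.
Row 1, column 3: row 1 has {2, 4, 5} and column 3 has {1, 3, 4, 6}, leaving only 7.
Row 2, column 3: row 2 has {1, 2, 6} and column 3 has {1, 3, 4, 6, 7}, leaving only 5.
Row 2, column 5: row 2 has {1, 2, 5, 6} and column 5 has {2, 3, 7}, leaving only 4.
Row 2, column 6: row 2 has {1, 2, 4, 5, 6} and column 6 has {5, 7}, leaving only 3.
Row 2, column 7: row 2 has {1, 2, 3, 4, 5, 6} and column 7 has {2, 4, 6}, leaving only 7.
Row 6, column 3: row 6 has {} and column 3 has {1, 3, 4, 5, 6, 7}, leaving only 2.
Row 1, column 4 is narrowed to {3, 6}.
If it were 6, then row 1, column 6 would be left with no valid symbol.
So row 1, column 4 must be 3.

3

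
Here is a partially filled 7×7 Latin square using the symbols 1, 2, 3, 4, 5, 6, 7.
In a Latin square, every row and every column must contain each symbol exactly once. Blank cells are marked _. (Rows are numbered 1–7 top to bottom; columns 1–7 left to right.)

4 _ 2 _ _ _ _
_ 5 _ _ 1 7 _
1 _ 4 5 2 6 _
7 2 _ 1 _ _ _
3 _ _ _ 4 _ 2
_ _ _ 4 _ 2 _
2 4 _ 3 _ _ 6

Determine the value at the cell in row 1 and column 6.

Row 2, column 1: row 2 has {1, 5, 7} and column 1 has {1, 2, 3, 4, 7}, leaving only 6.
Row 2, column 3: row 2 has {1, 5, 6, 7} and column 3 has {2, 4}, leaving only 3.
Row 2, column 4: row 2 has {1, 3, 5, 6, 7} and column 4 has {1, 3, 4, 5}, leaving only 2.
Row 2, column 7: row 2 has {1, 2, 3, 5, 6, 7} and column 7 has {2, 6}, leaving only 4.
Row 6, column 1: row 6 has {2, 4} and column 1 has {1, 2, 3, 4, 6, 7}, leaving only 5.
Row 1, column 6 is narrowed to {1, 3, 5}.
If it were 1, then row 7, column 6 would be left with no valid symbol.
If it were 5, then row 7, column 6 would be left with no valid symbol.
So row 1, column 6 must be 3.

3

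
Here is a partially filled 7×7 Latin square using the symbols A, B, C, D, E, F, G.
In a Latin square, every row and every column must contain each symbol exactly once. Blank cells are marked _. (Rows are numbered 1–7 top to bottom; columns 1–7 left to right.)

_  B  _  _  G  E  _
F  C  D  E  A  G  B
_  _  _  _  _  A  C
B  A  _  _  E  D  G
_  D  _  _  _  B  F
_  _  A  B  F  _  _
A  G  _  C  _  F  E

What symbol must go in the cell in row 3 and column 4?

G

Row 4, column 4: row 4 has {A, B, D, E, G} and column 4 has {B, C, E}, leaving only F.
Row 4, column 3: row 4 has {A, B, D, E, F, G} and column 3 has {A, D}, leaving only C.
Row 1, column 3: row 1 has {B, E, G} and column 3 has {A, C, D}, leaving only F.
Row 5, column 5: row 5 has {B, D, F} and column 5 has {A, E, F, G}, leaving only C.
Row 6, column 2: row 6 has {A, B, F} and column 2 has {A, B, C, D, G}, leaving only E.
Row 3, column 2: row 3 has {A, C} and column 2 has {A, B, C, D, E, G}, leaving only F.
Row 6, column 6: row 6 has {A, B, E, F} and column 6 has {A, B, D, E, F, G}, leaving only C.
Row 6, column 7: row 6 has {A, B, C, E, F} and column 7 has {B, C, E, F, G}, leaving only D.
Row 1, column 7: row 1 has {B, E, F, G} and column 7 has {B, C, D, E, F, G}, leaving only A.
Row 1, column 4: row 1 has {A, B, E, F, G} and column 4 has {B, C, E, F}, leaving only D.
Row 3 already has {A, C, F} and column 4 already has {B, C, D, E, F}, so row 3, column 4 must be G.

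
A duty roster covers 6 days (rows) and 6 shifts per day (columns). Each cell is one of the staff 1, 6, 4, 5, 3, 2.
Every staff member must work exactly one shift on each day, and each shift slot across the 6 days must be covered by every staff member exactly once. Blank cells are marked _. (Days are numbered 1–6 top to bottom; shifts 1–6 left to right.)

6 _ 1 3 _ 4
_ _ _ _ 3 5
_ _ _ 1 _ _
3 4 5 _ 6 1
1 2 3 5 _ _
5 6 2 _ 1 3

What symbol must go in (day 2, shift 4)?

6

Day 1, shift 2: day 1 has {1, 6, 4, 3} and shift 2 has {6, 4, 2}, leaving only 5.
Day 1, shift 5: day 1 has {1, 6, 4, 5, 3} and shift 5 has {1, 6, 3}, leaving only 2.
Day 2, shift 2: day 2 has {5, 3} and shift 2 has {6, 4, 5, 2}, leaving only 1.
Day 3, shift 2: day 3 has {1} and shift 2 has {1, 6, 4, 5, 2}, leaving only 3.
Day 4, shift 4: day 4 has {1, 6, 4, 5, 3} and shift 4 has {1, 5, 3}, leaving only 2.
Day 5, shift 5: day 5 has {1, 5, 3, 2} and shift 5 has {1, 6, 3, 2}, leaving only 4.
Day 3, shift 5: day 3 has {1, 3} and shift 5 has {1, 6, 4, 3, 2}, leaving only 5.
Day 5, shift 6: day 5 has {1, 4, 5, 3, 2} and shift 6 has {1, 4, 5, 3}, leaving only 6.
Day 3, shift 6: day 3 has {1, 5, 3} and shift 6 has {1, 6, 4, 5, 3}, leaving only 2.
Day 3, shift 1: day 3 has {1, 5, 3, 2} and shift 1 has {1, 6, 5, 3}, leaving only 4.
Day 2, shift 1: day 2 has {1, 5, 3} and shift 1 has {1, 6, 4, 5, 3}, leaving only 2.
Day 3, shift 3: day 3 has {1, 4, 5, 3, 2} and shift 3 has {1, 5, 3, 2}, leaving only 6.
Day 2, shift 3: day 2 has {1, 5, 3, 2} and shift 3 has {1, 6, 5, 3, 2}, leaving only 4.
Day 2 already has {1, 4, 5, 3, 2} and shift 4 already has {1, 5, 3, 2}, so day 2, shift 4 must be 6.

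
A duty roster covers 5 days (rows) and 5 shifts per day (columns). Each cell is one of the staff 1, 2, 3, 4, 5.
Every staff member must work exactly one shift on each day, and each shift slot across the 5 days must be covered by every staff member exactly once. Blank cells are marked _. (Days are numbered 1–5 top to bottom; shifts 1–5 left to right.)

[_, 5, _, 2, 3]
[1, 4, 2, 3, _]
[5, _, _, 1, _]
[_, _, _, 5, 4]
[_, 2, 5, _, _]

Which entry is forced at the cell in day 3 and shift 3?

Day 1, shift 1: day 1 has {2, 3, 5} and shift 1 has {1, 5}, leaving only 4.
Day 1, shift 3: day 1 has {2, 3, 4, 5} and shift 3 has {2, 5}, leaving only 1.
Day 2, shift 5: day 2 has {1, 2, 3, 4} and shift 5 has {3, 4}, leaving only 5.
Day 3, shift 2: day 3 has {1, 5} and shift 2 has {2, 4, 5}, leaving only 3.
Day 3 already has {1, 3, 5} and shift 3 already has {1, 2, 5}, so day 3, shift 3 must be 4.

4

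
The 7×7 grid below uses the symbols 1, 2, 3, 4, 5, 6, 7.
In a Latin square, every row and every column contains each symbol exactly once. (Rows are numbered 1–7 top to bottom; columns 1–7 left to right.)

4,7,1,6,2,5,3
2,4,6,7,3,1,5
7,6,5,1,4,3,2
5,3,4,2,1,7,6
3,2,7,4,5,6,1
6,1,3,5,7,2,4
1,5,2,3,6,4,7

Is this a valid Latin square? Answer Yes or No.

Yes

Each row is a permutation of the 7 symbols, and so is each column.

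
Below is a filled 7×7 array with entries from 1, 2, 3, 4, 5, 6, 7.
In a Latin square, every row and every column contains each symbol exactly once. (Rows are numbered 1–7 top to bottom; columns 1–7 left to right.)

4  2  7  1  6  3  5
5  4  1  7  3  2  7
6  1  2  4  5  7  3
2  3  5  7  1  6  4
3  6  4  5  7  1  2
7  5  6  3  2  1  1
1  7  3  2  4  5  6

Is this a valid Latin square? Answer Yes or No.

Row 2 contains 7 twice (at columns 4 and 7); row 6 is also not a permutation.

No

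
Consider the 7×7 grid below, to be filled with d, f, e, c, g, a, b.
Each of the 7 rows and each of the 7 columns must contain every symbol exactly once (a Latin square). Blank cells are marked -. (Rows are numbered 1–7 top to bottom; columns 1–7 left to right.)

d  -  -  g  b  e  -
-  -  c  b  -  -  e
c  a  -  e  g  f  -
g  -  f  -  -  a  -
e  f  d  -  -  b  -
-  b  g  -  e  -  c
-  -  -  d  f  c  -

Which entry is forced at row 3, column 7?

Row 1, column 2: row 1 has {d, e, g, b} and column 2 has {f, a, b}, leaving only c.
Row 1, column 3: row 1 has {d, e, c, g, b} and column 3 has {d, f, c, g}, leaving only a.
Row 1, column 7: row 1 has {d, e, c, g, a, b} and column 7 has {e, c}, leaving only f.
Row 3, column 3: row 3 has {f, e, c, g, a} and column 3 has {d, f, c, g, a}, leaving only b.
Row 3 already has {f, e, c, g, a, b} and column 7 already has {f, e, c}, so row 3, column 7 must be d.

d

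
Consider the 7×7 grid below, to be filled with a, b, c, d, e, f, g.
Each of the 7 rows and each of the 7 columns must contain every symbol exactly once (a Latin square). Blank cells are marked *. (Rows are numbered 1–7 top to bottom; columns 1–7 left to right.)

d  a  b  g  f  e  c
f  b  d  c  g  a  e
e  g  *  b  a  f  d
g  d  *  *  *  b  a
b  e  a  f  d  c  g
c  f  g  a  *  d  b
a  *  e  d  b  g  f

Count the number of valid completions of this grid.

1

Row 3, column 3: eliminating its row and column leaves {c}.
Row 4, column 3: eliminating its row and column leaves {c, f}.
Row 4, column 4: eliminating its row and column leaves {e}.
Row 4, column 5: eliminating its row and column leaves {c, e}.
Row 6, column 5: eliminating its row and column leaves {e}.
Row 7, column 2: eliminating its row and column leaves {c}.
Only one assignment across all blanks avoids any row or column repeat, giving 1 completion.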